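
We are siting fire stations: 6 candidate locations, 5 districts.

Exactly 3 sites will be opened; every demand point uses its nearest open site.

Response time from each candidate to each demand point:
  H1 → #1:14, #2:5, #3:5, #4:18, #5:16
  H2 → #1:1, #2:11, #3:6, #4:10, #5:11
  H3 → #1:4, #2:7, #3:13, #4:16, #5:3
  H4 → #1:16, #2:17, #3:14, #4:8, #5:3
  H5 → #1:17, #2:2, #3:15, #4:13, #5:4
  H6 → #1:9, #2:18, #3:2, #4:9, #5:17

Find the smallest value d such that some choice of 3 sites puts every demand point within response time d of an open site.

Open {H1, H2, H4}.
  Farthest demand point is #4 at response time 8 (to H4); all others are ≤ 8.
With {H1, H3, H4} the worst case is 8.
With {H2, H3, H4} the worst case is 8.
No size-3 selection achieves below 8.

8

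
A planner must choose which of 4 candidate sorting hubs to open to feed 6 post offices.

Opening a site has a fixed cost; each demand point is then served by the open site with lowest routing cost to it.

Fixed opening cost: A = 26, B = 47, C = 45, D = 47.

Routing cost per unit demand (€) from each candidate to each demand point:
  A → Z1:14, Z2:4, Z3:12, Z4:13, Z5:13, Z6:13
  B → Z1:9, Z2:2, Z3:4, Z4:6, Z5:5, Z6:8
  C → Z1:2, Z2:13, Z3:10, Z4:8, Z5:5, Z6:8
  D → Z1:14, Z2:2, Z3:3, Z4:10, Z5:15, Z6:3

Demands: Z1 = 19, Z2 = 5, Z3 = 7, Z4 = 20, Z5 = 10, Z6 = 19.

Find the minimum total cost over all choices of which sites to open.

Open {C, D}: assign each demand point to its cheapest open site.
  Z1→C 19×2=38, Z2→D 5×2=10, Z3→D 7×3=21, Z4→C 20×8=160, Z5→C 10×5=50, Z6→D 19×3=57
  routing cost 336, fixed 92 → total 428.
Compare {B, C, D}: routing cost 296 + fixed 139 = 435.
Compare {A, C, D}: routing cost 336 + fixed 118 = 454.
Compare {A, B, C, D}: routing cost 296 + fixed 165 = 461.
All other subsets cost ≥ 435. Minimum total cost: 428.

428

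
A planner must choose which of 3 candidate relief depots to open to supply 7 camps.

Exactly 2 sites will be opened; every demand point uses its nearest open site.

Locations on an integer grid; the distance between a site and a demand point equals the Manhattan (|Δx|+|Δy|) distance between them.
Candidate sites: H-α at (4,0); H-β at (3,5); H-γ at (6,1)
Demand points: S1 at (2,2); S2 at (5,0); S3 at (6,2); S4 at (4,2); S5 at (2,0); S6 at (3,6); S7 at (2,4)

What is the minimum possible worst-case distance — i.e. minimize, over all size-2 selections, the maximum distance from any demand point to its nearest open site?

4

Open {H-α, H-β}.
  Farthest demand point is S1 at distance 4 (to H-α); all others are ≤ 4.
With {H-β, H-γ} the worst case is 5.
With {H-α, H-γ} the worst case is 7.
No size-2 selection achieves below 4.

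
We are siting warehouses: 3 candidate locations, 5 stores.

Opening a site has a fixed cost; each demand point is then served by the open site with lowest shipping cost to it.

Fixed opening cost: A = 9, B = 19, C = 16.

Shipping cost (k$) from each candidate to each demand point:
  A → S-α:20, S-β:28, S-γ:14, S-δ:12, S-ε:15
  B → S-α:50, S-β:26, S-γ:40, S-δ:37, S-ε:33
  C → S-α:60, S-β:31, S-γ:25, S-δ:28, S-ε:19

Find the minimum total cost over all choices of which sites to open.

Open {A}: assign each demand point to its cheapest open site.
  S-α→A 20, S-β→A 28, S-γ→A 14, S-δ→A 12, S-ε→A 15
  shipping cost 89, fixed 9 → total 98.
Compare {A, C}: shipping cost 89 + fixed 25 = 114.
Compare {A, B}: shipping cost 87 + fixed 28 = 115.
Compare {A, B, C}: shipping cost 87 + fixed 44 = 131.
All other subsets cost ≥ 114. Minimum total cost: 98.

98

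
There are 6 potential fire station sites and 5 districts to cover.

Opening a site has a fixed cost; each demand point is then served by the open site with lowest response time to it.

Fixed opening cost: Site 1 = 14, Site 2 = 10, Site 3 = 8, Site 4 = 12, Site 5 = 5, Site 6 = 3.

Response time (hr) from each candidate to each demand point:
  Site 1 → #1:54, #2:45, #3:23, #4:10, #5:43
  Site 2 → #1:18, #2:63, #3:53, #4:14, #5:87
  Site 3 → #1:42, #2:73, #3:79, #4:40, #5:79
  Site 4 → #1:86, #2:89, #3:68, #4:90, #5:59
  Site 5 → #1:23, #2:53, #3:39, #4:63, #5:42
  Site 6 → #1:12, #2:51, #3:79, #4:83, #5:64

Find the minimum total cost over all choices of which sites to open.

150

Open {Site 1, Site 6}: assign each demand point to its cheapest open site.
  #1→Site 6 12, #2→Site 1 45, #3→Site 1 23, #4→Site 1 10, #5→Site 1 43
  response time 133, fixed 17 → total 150.
Compare {Site 1, Site 5, Site 6}: response time 132 + fixed 22 = 154.
Compare {Site 1, Site 3, Site 6}: response time 133 + fixed 25 = 158.
Compare {Site 1, Site 2, Site 6}: response time 133 + fixed 27 = 160.
All other subsets cost ≥ 154. Minimum total cost: 150.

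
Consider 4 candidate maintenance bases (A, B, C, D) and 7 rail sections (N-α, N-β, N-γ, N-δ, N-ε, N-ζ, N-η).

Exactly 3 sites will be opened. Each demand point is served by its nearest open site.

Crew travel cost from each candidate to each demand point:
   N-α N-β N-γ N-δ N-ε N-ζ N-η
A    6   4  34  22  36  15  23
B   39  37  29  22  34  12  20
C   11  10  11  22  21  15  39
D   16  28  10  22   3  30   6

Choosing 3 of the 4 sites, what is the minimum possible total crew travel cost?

Open {A, B, D}.
  N-α→A 6, N-β→A 4, N-γ→D 10, N-δ→A 22, N-ε→D 3, N-ζ→B 12, N-η→D 6  ⇒ total 63.
Compare {A, C, D}: total 66.
Compare {B, C, D}: total 74.
No size-3 selection does better; minimum is 63.

63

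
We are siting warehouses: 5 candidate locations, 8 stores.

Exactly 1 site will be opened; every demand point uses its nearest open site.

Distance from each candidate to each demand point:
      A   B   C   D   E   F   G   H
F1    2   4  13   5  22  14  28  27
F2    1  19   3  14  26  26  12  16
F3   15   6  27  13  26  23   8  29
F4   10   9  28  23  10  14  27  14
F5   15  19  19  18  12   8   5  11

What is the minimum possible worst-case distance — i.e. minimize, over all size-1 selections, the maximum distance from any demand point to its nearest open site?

19

Open {F5}.
  Farthest demand point is B at distance 19 (to F5); all others are ≤ 19.
With {F2} the worst case is 26.
With {F1} the worst case is 28.
No size-1 selection achieves below 19.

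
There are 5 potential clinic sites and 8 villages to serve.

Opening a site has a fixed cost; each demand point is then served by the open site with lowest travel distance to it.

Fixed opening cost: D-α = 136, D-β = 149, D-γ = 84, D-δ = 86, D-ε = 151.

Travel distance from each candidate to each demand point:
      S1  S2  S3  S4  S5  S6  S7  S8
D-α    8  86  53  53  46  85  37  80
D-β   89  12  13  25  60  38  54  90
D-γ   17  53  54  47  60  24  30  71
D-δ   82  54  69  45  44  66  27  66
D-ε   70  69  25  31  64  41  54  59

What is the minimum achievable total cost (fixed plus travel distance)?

Open {D-γ}: assign each demand point to its cheapest open site.
  S1→D-γ 17, S2→D-γ 53, S3→D-γ 54, S4→D-γ 47, S5→D-γ 60, S6→D-γ 24, S7→D-γ 30, S8→D-γ 71
  travel distance 356, fixed 84 → total 440.
Compare {D-β, D-γ}: travel distance 252 + fixed 233 = 485.
Compare {D-γ, D-δ}: travel distance 330 + fixed 170 = 500.
Compare {D-β}: travel distance 381 + fixed 149 = 530.
All other subsets cost ≥ 485. Minimum total cost: 440.

440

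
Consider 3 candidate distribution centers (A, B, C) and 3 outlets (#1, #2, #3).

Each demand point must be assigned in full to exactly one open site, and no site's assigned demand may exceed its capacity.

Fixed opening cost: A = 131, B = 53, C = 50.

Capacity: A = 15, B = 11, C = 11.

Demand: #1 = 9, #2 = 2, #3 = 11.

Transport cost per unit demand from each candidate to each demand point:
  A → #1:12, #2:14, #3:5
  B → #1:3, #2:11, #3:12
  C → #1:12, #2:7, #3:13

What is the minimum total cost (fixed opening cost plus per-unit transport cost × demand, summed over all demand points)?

Open {A, B}; cheapest assignment that respects the capacities:
  A (cap 15, load 11): #3 — cost 11×5 = 55
  B (cap 11, load 11): #1, #2 — cost 9×3 + 2×11 = 49
  Shipping 104, fixed 184 → total 288.
  Any other capacity-feasible assignment to {A, B} ships for at least 104.
Compare {B, C}: its best feasible assignment gives total 295.
Compare {A, B, C}: its best feasible assignment gives total 330.
Every other set of open sites that can feasibly serve all demand totals ≥ 295 even under its best assignment. Minimum: 288.

288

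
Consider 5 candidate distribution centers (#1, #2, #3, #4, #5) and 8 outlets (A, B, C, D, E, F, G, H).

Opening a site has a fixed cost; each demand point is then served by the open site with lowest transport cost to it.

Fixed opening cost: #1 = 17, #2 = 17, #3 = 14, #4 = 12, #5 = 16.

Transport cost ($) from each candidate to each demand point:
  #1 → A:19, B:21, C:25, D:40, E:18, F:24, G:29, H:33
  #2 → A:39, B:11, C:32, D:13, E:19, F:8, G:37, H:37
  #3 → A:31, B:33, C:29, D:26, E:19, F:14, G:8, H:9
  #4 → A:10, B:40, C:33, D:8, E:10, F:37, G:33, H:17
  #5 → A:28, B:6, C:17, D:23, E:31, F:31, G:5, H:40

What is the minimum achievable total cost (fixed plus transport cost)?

121

Open {#3, #4, #5}: assign each demand point to its cheapest open site.
  A→#4 10, B→#5 6, C→#5 17, D→#4 8, E→#4 10, F→#3 14, G→#5 5, H→#3 9
  transport cost 79, fixed 42 → total 121.
Compare {#2, #4, #5}: transport cost 81 + fixed 45 = 126.
Compare {#4, #5}: transport cost 104 + fixed 28 = 132.
Compare {#2, #3, #4, #5}: transport cost 73 + fixed 59 = 132.
All other subsets cost ≥ 126. Minimum total cost: 121.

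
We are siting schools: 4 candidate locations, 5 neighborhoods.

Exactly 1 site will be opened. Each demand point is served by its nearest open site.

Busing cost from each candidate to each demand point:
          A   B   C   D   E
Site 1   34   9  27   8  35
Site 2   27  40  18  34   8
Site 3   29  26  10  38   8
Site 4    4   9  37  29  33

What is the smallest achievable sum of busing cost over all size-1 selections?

111

Open {Site 3}.
  A→Site 3 29, B→Site 3 26, C→Site 3 10, D→Site 3 38, E→Site 3 8  ⇒ total 111.
Compare {Site 4}: total 112.
Compare {Site 1}: total 113.
No size-1 selection does better; minimum is 111.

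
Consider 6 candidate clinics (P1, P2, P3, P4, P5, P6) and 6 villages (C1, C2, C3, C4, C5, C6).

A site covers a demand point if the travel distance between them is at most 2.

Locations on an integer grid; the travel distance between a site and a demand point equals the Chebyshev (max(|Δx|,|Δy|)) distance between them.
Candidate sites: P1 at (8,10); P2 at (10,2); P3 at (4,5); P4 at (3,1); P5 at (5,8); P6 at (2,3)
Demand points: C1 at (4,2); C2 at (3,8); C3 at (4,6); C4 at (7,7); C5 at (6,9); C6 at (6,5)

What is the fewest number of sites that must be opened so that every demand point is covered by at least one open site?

Coverage sets (demand points within 2 of each site):
  P1: {C5}
  P2: {}
  P3: {C3, C6}
  P4: {C1}
  P5: {C2, C3, C4, C5}
  P6: {C1}
No 2 sites suffice: every size-2 union leaves at least one demand point uncovered.
But {P3, P4, P5} covers everything, so the minimum is 3.

3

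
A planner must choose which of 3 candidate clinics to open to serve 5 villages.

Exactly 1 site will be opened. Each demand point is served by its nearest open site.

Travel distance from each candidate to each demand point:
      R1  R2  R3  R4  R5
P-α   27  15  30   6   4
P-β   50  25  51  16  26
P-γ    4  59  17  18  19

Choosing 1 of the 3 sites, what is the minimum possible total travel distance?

82

Open {P-α}.
  R1→P-α 27, R2→P-α 15, R3→P-α 30, R4→P-α 6, R5→P-α 4  ⇒ total 82.
Compare {P-γ}: total 117.
Compare {P-β}: total 168.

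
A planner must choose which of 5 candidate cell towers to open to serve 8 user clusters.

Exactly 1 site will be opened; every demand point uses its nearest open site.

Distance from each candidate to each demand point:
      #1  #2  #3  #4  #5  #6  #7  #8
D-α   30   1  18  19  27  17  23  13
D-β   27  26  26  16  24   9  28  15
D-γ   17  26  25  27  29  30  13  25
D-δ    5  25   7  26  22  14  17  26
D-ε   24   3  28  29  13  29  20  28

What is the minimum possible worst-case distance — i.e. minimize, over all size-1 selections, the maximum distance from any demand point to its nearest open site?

Open {D-δ}.
  Farthest demand point is #4 at distance 26 (to D-δ); all others are ≤ 26.
With {D-β} the worst case is 28.
With {D-ε} the worst case is 29.
No size-1 selection achieves below 26.

26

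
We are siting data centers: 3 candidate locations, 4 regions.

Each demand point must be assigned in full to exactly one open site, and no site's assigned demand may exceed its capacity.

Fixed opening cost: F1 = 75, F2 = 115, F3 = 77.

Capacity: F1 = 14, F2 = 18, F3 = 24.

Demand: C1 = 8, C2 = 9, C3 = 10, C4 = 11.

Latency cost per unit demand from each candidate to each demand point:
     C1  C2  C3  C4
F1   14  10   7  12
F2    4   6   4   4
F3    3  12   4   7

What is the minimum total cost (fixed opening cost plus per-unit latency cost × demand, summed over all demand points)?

395

Open {F2, F3}; cheapest assignment that respects the capacities:
  F2 (cap 18, load 17): C1, C2 — cost 8×4 + 9×6 = 86
  F3 (cap 24, load 21): C3, C4 — cost 10×4 + 11×7 = 117
  Shipping 203, fixed 192 → total 395.
  Any other capacity-feasible assignment to {F2, F3} ships for at least 203.
Compare {F1, F2, F3}: its best feasible assignment gives total 465.
Every other set of open sites that can feasibly serve all demand totals ≥ 465 even under its best assignment. Minimum: 395.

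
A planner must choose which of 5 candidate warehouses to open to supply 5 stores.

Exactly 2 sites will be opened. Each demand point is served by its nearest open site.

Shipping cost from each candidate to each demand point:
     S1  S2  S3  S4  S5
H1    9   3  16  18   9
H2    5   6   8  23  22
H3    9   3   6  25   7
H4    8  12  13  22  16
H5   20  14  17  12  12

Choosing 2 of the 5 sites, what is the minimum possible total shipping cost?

Open {H3, H5}.
  S1→H3 9, S2→H3 3, S3→H3 6, S4→H5 12, S5→H3 7  ⇒ total 37.
Compare {H1, H2}: total 43.
Compare {H1, H3}: total 43.
No size-2 selection does better; minimum is 37.

37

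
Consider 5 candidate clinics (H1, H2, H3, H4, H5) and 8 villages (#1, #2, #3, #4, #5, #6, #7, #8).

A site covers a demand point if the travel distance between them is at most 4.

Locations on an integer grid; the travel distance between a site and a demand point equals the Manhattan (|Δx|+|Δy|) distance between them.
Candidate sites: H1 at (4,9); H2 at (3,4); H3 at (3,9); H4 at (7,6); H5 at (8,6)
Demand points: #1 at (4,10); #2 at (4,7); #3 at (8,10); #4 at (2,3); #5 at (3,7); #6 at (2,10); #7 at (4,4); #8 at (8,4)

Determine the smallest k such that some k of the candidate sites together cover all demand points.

3

Coverage sets (demand points within 4 of each site):
  H1: {#1, #2, #5, #6}
  H2: {#2, #4, #5, #7}
  H3: {#1, #2, #5, #6}
  H4: {#2, #8}
  H5: {#3, #8}
No 2 sites suffice: every size-2 union leaves at least one demand point uncovered.
But {H1, H2, H5} covers everything, so the minimum is 3.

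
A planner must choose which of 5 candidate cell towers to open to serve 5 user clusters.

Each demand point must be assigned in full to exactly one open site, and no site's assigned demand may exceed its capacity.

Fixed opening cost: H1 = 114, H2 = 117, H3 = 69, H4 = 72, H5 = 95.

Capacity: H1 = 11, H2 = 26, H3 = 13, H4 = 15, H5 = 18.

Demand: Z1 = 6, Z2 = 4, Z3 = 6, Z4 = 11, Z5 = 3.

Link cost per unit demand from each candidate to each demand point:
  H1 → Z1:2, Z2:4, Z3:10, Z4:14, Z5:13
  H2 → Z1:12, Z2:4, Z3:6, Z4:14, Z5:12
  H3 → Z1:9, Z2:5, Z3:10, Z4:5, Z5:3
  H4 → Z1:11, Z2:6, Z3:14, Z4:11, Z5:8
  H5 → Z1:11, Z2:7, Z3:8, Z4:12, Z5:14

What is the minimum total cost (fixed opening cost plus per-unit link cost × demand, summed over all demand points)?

401

Open {H2, H3}; cheapest assignment that respects the capacities:
  H2 (cap 26, load 19): Z1, Z2, Z3, Z5 — cost 6×12 + 4×4 + 6×6 + 3×12 = 160
  H3 (cap 13, load 11): Z4 — cost 11×5 = 55
  Shipping 215, fixed 186 → total 401.
  Any other capacity-feasible assignment to {H2, H3} ships for at least 215.
Compare {H3, H5}: its best feasible assignment gives total 427.
Compare {H1, H3, H4}: its best feasible assignment gives total 446.
Every other set of open sites that can feasibly serve all demand totals ≥ 427 even under its best assignment. Minimum: 401.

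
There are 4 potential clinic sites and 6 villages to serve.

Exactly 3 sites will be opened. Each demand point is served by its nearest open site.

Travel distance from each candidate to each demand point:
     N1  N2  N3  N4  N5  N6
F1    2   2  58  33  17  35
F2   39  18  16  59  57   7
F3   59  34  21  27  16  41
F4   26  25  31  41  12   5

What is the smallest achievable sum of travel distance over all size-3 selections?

69

Open {F1, F3, F4}.
  N1→F1 2, N2→F1 2, N3→F3 21, N4→F3 27, N5→F4 12, N6→F4 5  ⇒ total 69.
Compare {F1, F2, F3}: total 70.
Compare {F1, F2, F4}: total 70.
No size-3 selection does better; minimum is 69.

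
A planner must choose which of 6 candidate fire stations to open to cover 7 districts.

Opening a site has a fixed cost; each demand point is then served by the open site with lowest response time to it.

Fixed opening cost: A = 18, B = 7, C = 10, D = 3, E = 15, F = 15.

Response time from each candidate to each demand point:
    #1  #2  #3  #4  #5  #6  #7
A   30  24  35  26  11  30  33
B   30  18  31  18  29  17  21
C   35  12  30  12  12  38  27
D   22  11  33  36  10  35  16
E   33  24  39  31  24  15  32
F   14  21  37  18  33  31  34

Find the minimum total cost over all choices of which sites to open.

Open {B, D}: assign each demand point to its cheapest open site.
  #1→D 22, #2→D 11, #3→B 31, #4→B 18, #5→D 10, #6→B 17, #7→D 16
  response time 125, fixed 10 → total 135.
Compare {B, C, D}: response time 118 + fixed 20 = 138.
Compare {B, D, F}: response time 117 + fixed 25 = 142.
Compare {C, D, E}: response time 116 + fixed 28 = 144.
All other subsets cost ≥ 138. Minimum total cost: 135.

135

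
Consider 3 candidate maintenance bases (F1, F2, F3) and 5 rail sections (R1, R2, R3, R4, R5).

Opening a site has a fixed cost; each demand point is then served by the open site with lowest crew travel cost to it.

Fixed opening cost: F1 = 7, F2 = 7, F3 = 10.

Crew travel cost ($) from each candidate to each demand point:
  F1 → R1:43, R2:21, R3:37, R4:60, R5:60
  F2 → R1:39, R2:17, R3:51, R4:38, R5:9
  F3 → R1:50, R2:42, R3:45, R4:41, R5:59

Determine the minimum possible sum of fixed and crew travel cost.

154

Open {F1, F2}: assign each demand point to its cheapest open site.
  R1→F2 39, R2→F2 17, R3→F1 37, R4→F2 38, R5→F2 9
  crew travel cost 140, fixed 14 → total 154.
Compare {F2}: crew travel cost 154 + fixed 7 = 161.
Compare {F1, F2, F3}: crew travel cost 140 + fixed 24 = 164.
Compare {F2, F3}: crew travel cost 148 + fixed 17 = 165.
All other subsets cost ≥ 161. Minimum total cost: 154.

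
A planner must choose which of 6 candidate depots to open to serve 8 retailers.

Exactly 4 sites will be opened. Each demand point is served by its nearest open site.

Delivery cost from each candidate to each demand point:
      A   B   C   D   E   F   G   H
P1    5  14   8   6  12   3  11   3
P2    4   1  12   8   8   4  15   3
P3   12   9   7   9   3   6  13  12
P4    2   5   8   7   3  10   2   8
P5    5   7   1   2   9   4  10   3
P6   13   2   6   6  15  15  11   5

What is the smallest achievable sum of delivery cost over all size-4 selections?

Open {P1, P2, P4, P5}.
  A→P4 2, B→P2 1, C→P5 1, D→P5 2, E→P4 3, F→P1 3, G→P4 2, H→P1 3  ⇒ total 17.
Compare {P1, P4, P5, P6}: total 18.
Compare {P2, P3, P4, P5}: total 18.
No size-4 selection does better; minimum is 17.

17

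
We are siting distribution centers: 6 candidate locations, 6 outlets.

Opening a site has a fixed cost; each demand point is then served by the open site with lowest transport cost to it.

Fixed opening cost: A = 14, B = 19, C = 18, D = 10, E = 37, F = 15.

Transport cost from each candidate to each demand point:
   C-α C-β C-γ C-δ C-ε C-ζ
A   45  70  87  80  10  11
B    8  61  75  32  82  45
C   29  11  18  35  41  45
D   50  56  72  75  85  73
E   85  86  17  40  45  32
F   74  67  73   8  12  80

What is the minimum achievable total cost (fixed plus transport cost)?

Open {A, B, C, F}: assign each demand point to its cheapest open site.
  C-α→B 8, C-β→C 11, C-γ→C 18, C-δ→F 8, C-ε→A 10, C-ζ→A 11
  transport cost 66, fixed 66 → total 132.
Compare {A, C, F}: transport cost 87 + fixed 47 = 134.
Compare {A, B, C}: transport cost 90 + fixed 51 = 141.
Compare {A, B, C, D, F}: transport cost 66 + fixed 76 = 142.
All other subsets cost ≥ 134. Minimum total cost: 132.

132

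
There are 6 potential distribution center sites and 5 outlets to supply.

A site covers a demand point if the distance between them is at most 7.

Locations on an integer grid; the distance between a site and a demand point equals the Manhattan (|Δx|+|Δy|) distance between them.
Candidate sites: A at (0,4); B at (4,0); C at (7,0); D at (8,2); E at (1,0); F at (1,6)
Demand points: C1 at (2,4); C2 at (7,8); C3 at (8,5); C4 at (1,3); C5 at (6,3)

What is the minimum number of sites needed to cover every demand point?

Coverage sets (demand points within 7 of each site):
  A: {C1, C4, C5}
  B: {C1, C4, C5}
  C: {C3, C5}
  D: {C2, C3, C5}
  E: {C1, C4}
  F: {C1, C4}
No single site covers all 5 demand points.
But {A, D} covers everything, so the minimum is 2.

2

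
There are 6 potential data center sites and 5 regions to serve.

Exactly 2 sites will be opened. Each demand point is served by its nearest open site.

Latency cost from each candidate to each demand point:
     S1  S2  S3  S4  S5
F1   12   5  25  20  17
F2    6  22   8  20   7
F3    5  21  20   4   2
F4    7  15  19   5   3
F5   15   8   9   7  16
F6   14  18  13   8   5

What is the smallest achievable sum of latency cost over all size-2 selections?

Open {F3, F5}.
  S1→F3 5, S2→F5 8, S3→F5 9, S4→F3 4, S5→F3 2  ⇒ total 28.
Compare {F4, F5}: total 32.
Compare {F1, F3}: total 36.
No size-2 selection does better; minimum is 28.

28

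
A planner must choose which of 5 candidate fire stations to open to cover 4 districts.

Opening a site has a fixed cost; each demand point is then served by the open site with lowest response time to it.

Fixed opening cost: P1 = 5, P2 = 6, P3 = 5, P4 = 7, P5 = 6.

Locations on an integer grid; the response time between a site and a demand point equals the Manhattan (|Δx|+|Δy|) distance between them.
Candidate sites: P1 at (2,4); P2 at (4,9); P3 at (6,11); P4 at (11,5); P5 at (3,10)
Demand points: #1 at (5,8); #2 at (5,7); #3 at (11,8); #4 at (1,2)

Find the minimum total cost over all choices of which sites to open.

Open {P1, P2}: assign each demand point to its cheapest open site.
  #1→P2 2, #2→P2 3, #3→P2 8, #4→P1 3
  response time 16, fixed 11 → total 27.
Compare {P2}: response time 23 + fixed 6 = 29.
Compare {P1, P2, P4}: response time 11 + fixed 18 = 29.
Compare {P1, P3}: response time 20 + fixed 10 = 30.
All other subsets cost ≥ 29. Minimum total cost: 27.

27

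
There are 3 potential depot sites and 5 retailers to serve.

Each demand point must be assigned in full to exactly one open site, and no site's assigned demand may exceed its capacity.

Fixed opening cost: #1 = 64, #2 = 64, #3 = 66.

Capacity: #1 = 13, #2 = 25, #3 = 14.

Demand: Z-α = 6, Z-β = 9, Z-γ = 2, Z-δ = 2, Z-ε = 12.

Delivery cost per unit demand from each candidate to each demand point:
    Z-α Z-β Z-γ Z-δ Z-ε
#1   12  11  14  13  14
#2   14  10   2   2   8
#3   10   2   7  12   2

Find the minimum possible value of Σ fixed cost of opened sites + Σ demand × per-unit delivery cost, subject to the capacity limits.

Open {#2, #3}; cheapest assignment that respects the capacities:
  #2 (cap 25, load 19): Z-α, Z-β, Z-γ, Z-δ — cost 6×14 + 9×10 + 2×2 + 2×2 = 182
  #3 (cap 14, load 12): Z-ε — cost 12×2 = 24
  Shipping 206, fixed 130 → total 336.
  Any other capacity-feasible assignment to {#2, #3} ships for at least 206.
Compare {#1, #2, #3}: its best feasible assignment gives total 388.
Compare {#1, #2}: its best feasible assignment gives total 394.
Every other set of open sites that can feasibly serve all demand totals ≥ 388 even under its best assignment. Minimum: 336.

336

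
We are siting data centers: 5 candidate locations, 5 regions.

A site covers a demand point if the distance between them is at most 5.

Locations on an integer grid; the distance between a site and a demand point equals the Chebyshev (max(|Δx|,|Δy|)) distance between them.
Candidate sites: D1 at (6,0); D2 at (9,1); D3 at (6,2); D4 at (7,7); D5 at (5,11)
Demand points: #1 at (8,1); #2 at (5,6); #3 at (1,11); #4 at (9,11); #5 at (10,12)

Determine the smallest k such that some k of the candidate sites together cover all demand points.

Coverage sets (demand points within 5 of each site):
  D1: {#1}
  D2: {#1, #2}
  D3: {#1, #2}
  D4: {#2, #4, #5}
  D5: {#2, #3, #4, #5}
No single site covers all 5 demand points.
But {D1, D5} covers everything, so the minimum is 2.

2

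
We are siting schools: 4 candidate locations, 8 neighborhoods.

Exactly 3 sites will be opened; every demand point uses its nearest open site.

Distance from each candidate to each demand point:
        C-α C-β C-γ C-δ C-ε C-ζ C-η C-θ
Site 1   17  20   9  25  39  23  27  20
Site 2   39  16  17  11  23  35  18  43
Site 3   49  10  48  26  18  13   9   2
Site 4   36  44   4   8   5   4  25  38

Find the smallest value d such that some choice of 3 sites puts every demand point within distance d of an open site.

Open {Site 1, Site 3, Site 4}.
  Farthest demand point is C-α at distance 17 (to Site 1); all others are ≤ 17.
With {Site 1, Site 2, Site 3} the worst case is 18.
With {Site 1, Site 2, Site 4} the worst case is 20.
No size-3 selection achieves below 17.

17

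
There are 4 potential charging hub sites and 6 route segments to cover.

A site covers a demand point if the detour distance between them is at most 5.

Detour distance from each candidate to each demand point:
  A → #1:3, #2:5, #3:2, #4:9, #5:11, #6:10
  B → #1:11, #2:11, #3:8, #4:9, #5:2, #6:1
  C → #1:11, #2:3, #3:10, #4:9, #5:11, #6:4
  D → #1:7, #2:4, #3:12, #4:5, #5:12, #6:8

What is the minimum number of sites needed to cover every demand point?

Coverage sets (demand points within 5 of each site):
  A: {#1, #2, #3}
  B: {#5, #6}
  C: {#2, #6}
  D: {#2, #4}
No 2 sites suffice: every size-2 union leaves at least one demand point uncovered.
But {A, B, D} covers everything, so the minimum is 3.

3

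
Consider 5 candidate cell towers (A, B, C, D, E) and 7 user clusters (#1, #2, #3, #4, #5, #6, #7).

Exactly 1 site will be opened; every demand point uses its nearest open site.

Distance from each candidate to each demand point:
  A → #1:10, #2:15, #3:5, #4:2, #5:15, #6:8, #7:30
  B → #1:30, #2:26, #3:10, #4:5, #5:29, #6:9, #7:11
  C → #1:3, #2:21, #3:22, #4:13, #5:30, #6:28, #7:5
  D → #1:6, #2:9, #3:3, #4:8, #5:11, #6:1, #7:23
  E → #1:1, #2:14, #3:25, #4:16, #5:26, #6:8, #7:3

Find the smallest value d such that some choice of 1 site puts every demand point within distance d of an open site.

Open {D}.
  Farthest demand point is #7 at distance 23 (to D); all others are ≤ 23.
With {E} the worst case is 26.
With {A} the worst case is 30.
No size-1 selection achieves below 23.

23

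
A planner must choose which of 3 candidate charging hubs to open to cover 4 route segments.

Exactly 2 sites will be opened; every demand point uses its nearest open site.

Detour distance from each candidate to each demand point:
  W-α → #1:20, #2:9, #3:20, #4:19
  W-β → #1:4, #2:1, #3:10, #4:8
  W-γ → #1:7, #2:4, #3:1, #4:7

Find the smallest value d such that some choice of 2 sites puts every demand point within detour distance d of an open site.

7

Open {W-α, W-γ}.
  Farthest demand point is #1 at detour distance 7 (to W-γ); all others are ≤ 7.
With {W-β, W-γ} the worst case is 7.
With {W-α, W-β} the worst case is 10.
No size-2 selection achieves below 7.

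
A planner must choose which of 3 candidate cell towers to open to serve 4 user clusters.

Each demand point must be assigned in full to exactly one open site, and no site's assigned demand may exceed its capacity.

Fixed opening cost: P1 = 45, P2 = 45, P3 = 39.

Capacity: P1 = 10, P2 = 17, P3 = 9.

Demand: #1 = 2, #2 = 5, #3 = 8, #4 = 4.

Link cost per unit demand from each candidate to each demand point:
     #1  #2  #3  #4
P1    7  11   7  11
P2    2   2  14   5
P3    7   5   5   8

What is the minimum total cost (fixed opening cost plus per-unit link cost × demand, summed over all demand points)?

Open {P2, P3}; cheapest assignment that respects the capacities:
  P2 (cap 17, load 11): #1, #2, #4 — cost 2×2 + 5×2 + 4×5 = 34
  P3 (cap 9, load 8): #3 — cost 8×5 = 40
  Shipping 74, fixed 84 → total 158.
  Any other capacity-feasible assignment to {P2, P3} ships for at least 74.
Compare {P1, P2}: its best feasible assignment gives total 180.
Compare {P1, P2, P3}: its best feasible assignment gives total 203.
Every other set of open sites that can feasibly serve all demand totals ≥ 180 even under its best assignment. Minimum: 158.

158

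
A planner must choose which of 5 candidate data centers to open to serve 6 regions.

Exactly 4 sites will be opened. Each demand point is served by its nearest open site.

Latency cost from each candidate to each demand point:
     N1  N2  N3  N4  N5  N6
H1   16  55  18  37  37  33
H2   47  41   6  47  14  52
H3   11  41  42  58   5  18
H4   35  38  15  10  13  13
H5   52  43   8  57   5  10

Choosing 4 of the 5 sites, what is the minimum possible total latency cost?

Open {H2, H3, H4, H5}.
  N1→H3 11, N2→H4 38, N3→H2 6, N4→H4 10, N5→H3 5, N6→H5 10  ⇒ total 80.
Compare {H1, H3, H4, H5}: total 82.
Compare {H1, H2, H3, H4}: total 83.
No size-4 selection does better; minimum is 80.

80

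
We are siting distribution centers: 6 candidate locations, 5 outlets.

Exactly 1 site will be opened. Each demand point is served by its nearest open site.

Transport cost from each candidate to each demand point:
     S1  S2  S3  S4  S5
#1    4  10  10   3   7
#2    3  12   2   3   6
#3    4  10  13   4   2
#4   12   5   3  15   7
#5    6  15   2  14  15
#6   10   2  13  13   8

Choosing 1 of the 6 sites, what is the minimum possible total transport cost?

Open {#2}.
  S1→#2 3, S2→#2 12, S3→#2 2, S4→#2 3, S5→#2 6  ⇒ total 26.
Compare {#3}: total 33.
Compare {#1}: total 34.
No size-1 selection does better; minimum is 26.

26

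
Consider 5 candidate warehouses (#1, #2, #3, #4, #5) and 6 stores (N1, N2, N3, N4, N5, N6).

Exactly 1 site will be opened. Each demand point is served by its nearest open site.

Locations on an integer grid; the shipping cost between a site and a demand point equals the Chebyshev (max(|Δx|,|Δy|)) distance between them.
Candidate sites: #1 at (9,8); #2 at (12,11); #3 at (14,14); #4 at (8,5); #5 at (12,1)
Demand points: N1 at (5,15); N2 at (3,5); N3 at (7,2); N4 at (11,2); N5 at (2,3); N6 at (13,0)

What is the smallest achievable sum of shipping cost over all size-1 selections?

32

Open {#4}.
  N1→#4 10, N2→#4 5, N3→#4 3, N4→#4 3, N5→#4 6, N6→#4 5  ⇒ total 32.
Compare {#1}: total 40.
Compare {#5}: total 40.
No size-1 selection does better; minimum is 32.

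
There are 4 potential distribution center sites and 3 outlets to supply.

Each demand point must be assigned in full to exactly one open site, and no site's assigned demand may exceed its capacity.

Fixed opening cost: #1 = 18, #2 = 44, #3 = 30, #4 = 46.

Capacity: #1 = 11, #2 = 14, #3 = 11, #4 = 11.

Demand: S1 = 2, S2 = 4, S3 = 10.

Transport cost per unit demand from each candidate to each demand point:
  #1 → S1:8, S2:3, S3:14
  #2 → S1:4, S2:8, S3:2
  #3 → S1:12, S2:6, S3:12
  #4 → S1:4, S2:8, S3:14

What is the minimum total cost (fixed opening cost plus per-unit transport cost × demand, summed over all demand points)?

Open {#1, #2}; cheapest assignment that respects the capacities:
  #1 (cap 11, load 4): S2 — cost 4×3 = 12
  #2 (cap 14, load 12): S1, S3 — cost 2×4 + 10×2 = 28
  Shipping 40, fixed 62 → total 102.
  Any other capacity-feasible assignment to {#1, #2} ships for at least 40.
Compare {#2, #3}: its best feasible assignment gives total 126.
Compare {#1, #2, #3}: its best feasible assignment gives total 132.
Every other set of open sites that can feasibly serve all demand totals ≥ 126 even under its best assignment. Minimum: 102.

102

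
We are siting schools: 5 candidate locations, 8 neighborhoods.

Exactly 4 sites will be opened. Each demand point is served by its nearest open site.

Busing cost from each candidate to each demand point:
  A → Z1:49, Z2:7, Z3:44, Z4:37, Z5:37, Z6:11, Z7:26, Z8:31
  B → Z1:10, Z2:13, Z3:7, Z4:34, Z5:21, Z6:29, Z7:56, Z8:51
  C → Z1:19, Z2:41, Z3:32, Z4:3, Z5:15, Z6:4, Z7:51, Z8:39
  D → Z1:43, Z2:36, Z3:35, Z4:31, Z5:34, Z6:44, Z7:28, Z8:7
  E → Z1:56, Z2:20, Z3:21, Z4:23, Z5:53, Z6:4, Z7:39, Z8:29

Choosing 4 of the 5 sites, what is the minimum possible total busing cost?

79

Open {A, B, C, D}.
  Z1→B 10, Z2→A 7, Z3→B 7, Z4→C 3, Z5→C 15, Z6→C 4, Z7→A 26, Z8→D 7  ⇒ total 79.
Compare {B, C, D, E}: total 87.
Compare {A, B, C, E}: total 101.
No size-4 selection does better; minimum is 79.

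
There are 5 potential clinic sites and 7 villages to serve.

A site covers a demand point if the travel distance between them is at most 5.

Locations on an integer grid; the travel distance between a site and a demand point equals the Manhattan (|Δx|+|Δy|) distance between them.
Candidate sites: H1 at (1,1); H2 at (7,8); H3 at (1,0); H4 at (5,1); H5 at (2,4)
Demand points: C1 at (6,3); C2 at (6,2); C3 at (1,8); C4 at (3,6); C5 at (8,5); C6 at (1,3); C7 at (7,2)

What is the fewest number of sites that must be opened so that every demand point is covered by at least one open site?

Coverage sets (demand points within 5 of each site):
  H1: {C6}
  H2: {C5}
  H3: {C6}
  H4: {C1, C2, C7}
  H5: {C1, C3, C4, C6}
No 2 sites suffice: every size-2 union leaves at least one demand point uncovered.
But {H2, H4, H5} covers everything, so the minimum is 3.

3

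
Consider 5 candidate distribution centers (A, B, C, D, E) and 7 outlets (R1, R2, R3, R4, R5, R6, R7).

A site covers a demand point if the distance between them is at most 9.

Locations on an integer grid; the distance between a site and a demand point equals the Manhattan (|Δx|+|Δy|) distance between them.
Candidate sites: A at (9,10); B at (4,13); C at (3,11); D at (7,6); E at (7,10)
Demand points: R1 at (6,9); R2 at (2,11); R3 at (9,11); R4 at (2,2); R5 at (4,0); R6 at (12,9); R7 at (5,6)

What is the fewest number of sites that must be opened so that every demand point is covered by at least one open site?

Coverage sets (demand points within 9 of each site):
  A: {R1, R2, R3, R6, R7}
  B: {R1, R2, R3, R7}
  C: {R1, R2, R3, R7}
  D: {R1, R3, R4, R5, R6, R7}
  E: {R1, R2, R3, R6, R7}
No single site covers all 7 demand points.
But {A, D} covers everything, so the minimum is 2.

2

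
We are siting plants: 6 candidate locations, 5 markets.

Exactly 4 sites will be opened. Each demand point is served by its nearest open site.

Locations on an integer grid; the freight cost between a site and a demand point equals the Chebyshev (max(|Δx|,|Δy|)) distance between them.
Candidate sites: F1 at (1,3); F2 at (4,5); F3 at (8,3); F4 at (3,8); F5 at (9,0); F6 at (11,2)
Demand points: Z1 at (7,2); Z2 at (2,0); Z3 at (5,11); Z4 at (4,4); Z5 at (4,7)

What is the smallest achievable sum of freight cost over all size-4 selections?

9

Open {F1, F2, F3, F4}.
  Z1→F3 1, Z2→F1 3, Z3→F4 3, Z4→F2 1, Z5→F4 1  ⇒ total 9.
Compare {F1, F2, F4, F5}: total 10.
Compare {F1, F2, F4, F6}: total 11.
No size-4 selection does better; minimum is 9.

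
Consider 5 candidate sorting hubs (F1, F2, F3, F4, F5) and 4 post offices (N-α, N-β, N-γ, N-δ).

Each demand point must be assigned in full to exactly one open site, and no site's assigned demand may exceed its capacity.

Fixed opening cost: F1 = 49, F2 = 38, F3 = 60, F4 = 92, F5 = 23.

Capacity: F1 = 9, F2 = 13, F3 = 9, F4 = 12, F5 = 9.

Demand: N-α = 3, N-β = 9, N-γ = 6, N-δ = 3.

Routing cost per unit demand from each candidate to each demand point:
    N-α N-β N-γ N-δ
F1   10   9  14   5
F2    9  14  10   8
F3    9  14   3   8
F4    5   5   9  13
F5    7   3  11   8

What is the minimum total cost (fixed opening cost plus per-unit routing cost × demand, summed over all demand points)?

Open {F2, F5}; cheapest assignment that respects the capacities:
  F2 (cap 13, load 12): N-α, N-γ, N-δ — cost 3×9 + 6×10 + 3×8 = 111
  F5 (cap 9, load 9): N-β — cost 9×3 = 27
  Shipping 138, fixed 61 → total 199.
  Any other capacity-feasible assignment to {F2, F5} ships for at least 138.
Compare {F2, F3, F5}: its best feasible assignment gives total 217.
Compare {F1, F3, F5}: its best feasible assignment gives total 219.
Every other set of open sites that can feasibly serve all demand totals ≥ 217 even under its best assignment. Minimum: 199.

199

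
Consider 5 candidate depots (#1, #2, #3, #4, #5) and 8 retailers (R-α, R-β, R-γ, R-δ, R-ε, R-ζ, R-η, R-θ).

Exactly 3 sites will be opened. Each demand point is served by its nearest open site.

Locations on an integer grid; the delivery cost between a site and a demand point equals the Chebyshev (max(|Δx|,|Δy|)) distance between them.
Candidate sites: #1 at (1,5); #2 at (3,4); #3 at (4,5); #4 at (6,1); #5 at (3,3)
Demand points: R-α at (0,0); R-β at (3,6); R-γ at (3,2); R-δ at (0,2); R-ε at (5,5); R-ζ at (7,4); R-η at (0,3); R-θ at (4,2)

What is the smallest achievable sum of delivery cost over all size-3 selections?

Open {#1, #3, #5}.
  R-α→#5 3, R-β→#3 1, R-γ→#5 1, R-δ→#1 3, R-ε→#3 1, R-ζ→#3 3, R-η→#1 2, R-θ→#5 1  ⇒ total 15.
Compare {#2, #3, #5}: total 16.
Compare {#3, #4, #5}: total 16.
No size-3 selection does better; minimum is 15.

15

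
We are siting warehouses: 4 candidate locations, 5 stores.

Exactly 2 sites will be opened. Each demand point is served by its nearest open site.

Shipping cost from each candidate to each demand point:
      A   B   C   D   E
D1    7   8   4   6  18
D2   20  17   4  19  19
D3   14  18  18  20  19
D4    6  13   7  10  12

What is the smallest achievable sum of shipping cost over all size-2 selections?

Open {D1, D4}.
  A→D4 6, B→D1 8, C→D1 4, D→D1 6, E→D4 12  ⇒ total 36.
Compare {D1, D2}: total 43.
Compare {D1, D3}: total 43.
No size-2 selection does better; minimum is 36.

36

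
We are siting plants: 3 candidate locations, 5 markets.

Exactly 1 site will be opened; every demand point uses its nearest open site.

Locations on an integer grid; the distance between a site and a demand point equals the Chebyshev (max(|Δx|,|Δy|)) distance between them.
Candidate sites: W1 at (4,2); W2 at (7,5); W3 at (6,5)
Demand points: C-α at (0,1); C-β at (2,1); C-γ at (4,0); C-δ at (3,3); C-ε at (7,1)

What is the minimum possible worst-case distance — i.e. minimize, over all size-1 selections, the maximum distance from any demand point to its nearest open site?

Open {W1}.
  Farthest demand point is C-α at distance 4 (to W1); all others are ≤ 4.
With {W3} the worst case is 6.
With {W2} the worst case is 7.
No size-1 selection achieves below 4.

4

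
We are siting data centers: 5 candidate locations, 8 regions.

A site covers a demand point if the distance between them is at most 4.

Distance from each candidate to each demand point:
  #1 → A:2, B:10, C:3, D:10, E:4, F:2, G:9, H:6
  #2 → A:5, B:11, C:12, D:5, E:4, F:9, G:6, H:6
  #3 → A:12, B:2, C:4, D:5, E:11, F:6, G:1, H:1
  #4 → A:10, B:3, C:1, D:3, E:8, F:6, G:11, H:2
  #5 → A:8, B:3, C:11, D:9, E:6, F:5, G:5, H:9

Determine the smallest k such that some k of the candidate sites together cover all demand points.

Coverage sets (demand points within 4 of each site):
  #1: {A, C, E, F}
  #2: {E}
  #3: {B, C, G, H}
  #4: {B, C, D, H}
  #5: {B}
No 2 sites suffice: every size-2 union leaves at least one demand point uncovered.
But {#1, #3, #4} covers everything, so the minimum is 3.

3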